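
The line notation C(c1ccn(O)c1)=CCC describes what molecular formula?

Heavy atoms from the SMILES: 8 C, 1 N, 1 O.
Implicit hydrogens by atom environment:
  3 × C (aromatic): 1 H each → 3
  2 × C: 1 H each → 2
  1 × C: 3 H
  1 × C: 2 H
  1 × C (aromatic): no H
  1 × N (aromatic): no H
  1 × O: 1 H
  Total hydrogens = 11.
Molecular formula: C8H11NO

C8H11NO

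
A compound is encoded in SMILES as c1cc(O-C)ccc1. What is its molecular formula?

C7H8O

Heavy atoms from the SMILES: 7 C, 1 O.
Implicit hydrogens by atom environment:
  5 × C (aromatic): 1 H each → 5
  1 × C: 3 H
  1 × C (aromatic): no H
  1 × O: no H
  Total hydrogens = 8.
Molecular formula: C7H8O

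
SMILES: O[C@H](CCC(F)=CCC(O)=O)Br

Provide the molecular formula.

C7H10BrFO3

Heavy atoms from the SMILES: 1 Br, 7 C, 1 F, 3 O.
Implicit hydrogens by atom environment:
  3 × C: 2 H each → 6
  2 × C: 1 H each → 2
  2 × C: no H
  2 × O: 1 H each → 2
  1 × Br: no H
  1 × F: no H
  1 × O: no H
  Total hydrogens = 10.
Molecular formula: C7H10BrFO3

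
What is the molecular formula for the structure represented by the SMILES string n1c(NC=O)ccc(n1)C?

C6H7N3O

Heavy atoms from the SMILES: 6 C, 3 N, 1 O.
Implicit hydrogens by atom environment:
  2 × C (aromatic): 1 H each → 2
  2 × C (aromatic): no H
  2 × N (aromatic): no H
  1 × C: 3 H
  1 × C: 1 H
  1 × N: 1 H
  1 × O: no H
  Total hydrogens = 7.
Molecular formula: C6H7N3O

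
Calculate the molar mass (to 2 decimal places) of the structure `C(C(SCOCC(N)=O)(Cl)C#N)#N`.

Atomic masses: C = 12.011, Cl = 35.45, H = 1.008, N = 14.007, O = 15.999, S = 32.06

Molecular formula: C6H6ClN3O2S.
M = 6×12.011 + 1×35.45 + 6×1.008 + 3×14.007 + 2×15.999 + 1×32.06 = 219.64 g/mol.

219.64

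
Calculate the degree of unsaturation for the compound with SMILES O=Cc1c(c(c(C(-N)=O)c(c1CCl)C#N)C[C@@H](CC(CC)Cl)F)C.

8

Molecular formula from the SMILES: C17H19Cl2FN2O2.
DoU = (2C + 2 + N − H − X)/2 = (2·17 + 2 + 2 − 19 − 3)/2 = 16/2 = 8.
(Structurally: 1 ring(s) + 7 π bond(s) = 8.)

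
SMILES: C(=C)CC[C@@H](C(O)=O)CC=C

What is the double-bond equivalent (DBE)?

Molecular formula from the SMILES: C9H14O2.
DoU = (2C + 2 + N − H − X)/2 = (2·9 + 2 + 0 − 14 − 0)/2 = 6/2 = 3.
(Structurally: 0 ring(s) + 3 π bond(s) = 3.)

3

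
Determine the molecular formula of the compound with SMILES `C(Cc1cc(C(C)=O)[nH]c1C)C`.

C10H15NO

Heavy atoms from the SMILES: 10 C, 1 N, 1 O.
Implicit hydrogens by atom environment:
  3 × C: 3 H each → 9
  3 × C (aromatic): no H
  2 × C: 2 H each → 4
  1 × C (aromatic): 1 H
  1 × C: no H
  1 × N (aromatic): 1 H
  1 × O: no H
  Total hydrogens = 15.
Molecular formula: C10H15NO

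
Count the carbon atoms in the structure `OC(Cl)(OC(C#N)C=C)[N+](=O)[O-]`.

The symbol for carbon appears 5 times in the SMILES. (Cl is a single chlorine, not C + l.)

5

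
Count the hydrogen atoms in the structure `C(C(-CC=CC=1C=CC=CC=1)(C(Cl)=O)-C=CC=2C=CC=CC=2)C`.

Hydrogens are implicit in SMILES; fill each atom to its normal valence:
  10 × C (aromatic): 1 H each → 10
  4 × C: 1 H each → 4
  2 × C: 2 H each → 4
  2 × C: no H
  2 × C (aromatic): no H
  1 × C: 3 H
  1 × Cl: no H
  1 × O: no H
  Total hydrogens = 21.

21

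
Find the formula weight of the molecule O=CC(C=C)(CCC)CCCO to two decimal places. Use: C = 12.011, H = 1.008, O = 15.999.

170.25

Molecular formula: C10H18O2.
M = 10×12.011 + 18×1.008 + 2×15.999 = 170.25 g/mol.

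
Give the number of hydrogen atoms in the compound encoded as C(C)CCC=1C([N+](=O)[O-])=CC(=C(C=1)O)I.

12

Hydrogens are implicit in SMILES; fill each atom to its normal valence:
  4 × C (aromatic): no H
  3 × C: 2 H each → 6
  2 × C (aromatic): 1 H each → 2
  1 × C: 3 H
  1 × I: no H
  1 × N (charge +1): no H
  1 × O: 1 H
  1 × O: no H
  1 × O (charge -1): no H
  Total hydrogens = 12.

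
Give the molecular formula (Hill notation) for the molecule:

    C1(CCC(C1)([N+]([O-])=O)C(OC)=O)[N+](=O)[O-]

Heavy atoms from the SMILES: 7 C, 2 N, 6 O.
Implicit hydrogens by atom environment:
  4 × O: no H
  3 × C: 2 H each → 6
  2 × C: no H
  2 × N (charge +1): no H
  2 × O (charge -1): no H
  1 × C: 3 H
  1 × C: 1 H
  Total hydrogens = 10.
Molecular formula: C7H10N2O6

C7H10N2O6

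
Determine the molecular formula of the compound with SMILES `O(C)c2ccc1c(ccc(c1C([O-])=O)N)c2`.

Heavy atoms from the SMILES: 12 C, 1 N, 3 O.
Implicit hydrogens by atom environment:
  5 × C (aromatic): 1 H each → 5
  5 × C (aromatic): no H
  2 × O: no H
  1 × C: 3 H
  1 × C: no H
  1 × N: 2 H
  1 × O (charge -1): no H
  Total hydrogens = 10.
Net charge -1.
Molecular formula: C12H10NO3-

C12H10NO3-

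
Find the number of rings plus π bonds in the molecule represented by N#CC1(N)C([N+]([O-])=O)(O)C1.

4

Molecular formula from the SMILES: C4H5N3O3.
DoU = (2C + 2 + N − H − X)/2 = (2·4 + 2 + 3 − 5 − 0)/2 = 8/2 = 4.
(Structurally: 1 ring(s) + 3 π bond(s) = 4.)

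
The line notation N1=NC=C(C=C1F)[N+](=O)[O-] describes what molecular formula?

Heavy atoms from the SMILES: 4 C, 1 F, 3 N, 2 O.
Implicit hydrogens by atom environment:
  2 × C (aromatic): 1 H each → 2
  2 × C (aromatic): no H
  2 × N (aromatic): no H
  1 × F: no H
  1 × N (charge +1): no H
  1 × O: no H
  1 × O (charge -1): no H
  Total hydrogens = 2.
Molecular formula: C4H2FN3O2

C4H2FN3O2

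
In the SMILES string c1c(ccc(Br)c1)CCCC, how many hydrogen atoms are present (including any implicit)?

13

Hydrogens are implicit in SMILES; fill each atom to its normal valence:
  4 × C (aromatic): 1 H each → 4
  3 × C: 2 H each → 6
  2 × C (aromatic): no H
  1 × Br: no H
  1 × C: 3 H
  Total hydrogens = 13.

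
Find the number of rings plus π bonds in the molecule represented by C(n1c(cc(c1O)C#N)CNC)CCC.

5

Molecular formula from the SMILES: C11H17N3O.
DoU = (2C + 2 + N − H − X)/2 = (2·11 + 2 + 3 − 17 − 0)/2 = 10/2 = 5.
(Structurally: 1 ring(s) + 4 π bond(s) = 5.)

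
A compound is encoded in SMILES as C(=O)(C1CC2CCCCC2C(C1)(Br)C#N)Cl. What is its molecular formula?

Heavy atoms from the SMILES: 1 Br, 12 C, 1 Cl, 1 N, 1 O.
Implicit hydrogens by atom environment:
  6 × C: 2 H each → 12
  3 × C: 1 H each → 3
  3 × C: no H
  1 × Br: no H
  1 × Cl: no H
  1 × N: no H
  1 × O: no H
  Total hydrogens = 15.
Molecular formula: C12H15BrClNO

C12H15BrClNO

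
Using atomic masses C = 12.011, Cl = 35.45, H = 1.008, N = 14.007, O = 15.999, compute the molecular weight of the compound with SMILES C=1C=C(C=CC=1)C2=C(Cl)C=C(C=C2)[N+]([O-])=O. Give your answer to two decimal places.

Molecular formula: C12H8ClNO2.
M = 12×12.011 + 1×35.45 + 8×1.008 + 1×14.007 + 2×15.999 = 233.65 g/mol.

233.65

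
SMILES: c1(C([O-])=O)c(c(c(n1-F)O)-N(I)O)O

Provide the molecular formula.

Heavy atoms from the SMILES: 5 C, 1 F, 1 I, 2 N, 5 O.
Implicit hydrogens by atom environment:
  4 × C (aromatic): no H
  3 × O: 1 H each → 3
  1 × C: no H
  1 × F: no H
  1 × I: no H
  1 × N (aromatic): no H
  1 × N: no H
  1 × O: no H
  1 × O (charge -1): no H
  Total hydrogens = 3.
Net charge -1.
Molecular formula: C5H3FIN2O5-

C5H3FIN2O5-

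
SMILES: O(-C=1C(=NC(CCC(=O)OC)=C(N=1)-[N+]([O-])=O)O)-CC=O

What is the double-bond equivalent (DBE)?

7

Molecular formula from the SMILES: C10H11N3O7.
DoU = (2C + 2 + N − H − X)/2 = (2·10 + 2 + 3 − 11 − 0)/2 = 14/2 = 7.
(Structurally: 1 ring(s) + 6 π bond(s) = 7.)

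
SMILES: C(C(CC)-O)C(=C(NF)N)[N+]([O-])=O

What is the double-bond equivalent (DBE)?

Molecular formula from the SMILES: C6H12FN3O3.
DoU = (2C + 2 + N − H − X)/2 = (2·6 + 2 + 3 − 12 − 1)/2 = 4/2 = 2.
(Structurally: 0 ring(s) + 2 π bond(s) = 2.)

2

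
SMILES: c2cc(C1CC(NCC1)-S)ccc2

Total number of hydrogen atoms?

Hydrogens are implicit in SMILES; fill each atom to its normal valence:
  5 × C (aromatic): 1 H each → 5
  3 × C: 2 H each → 6
  2 × C: 1 H each → 2
  1 × C (aromatic): no H
  1 × N: 1 H
  1 × S: 1 H
  Total hydrogens = 15.

15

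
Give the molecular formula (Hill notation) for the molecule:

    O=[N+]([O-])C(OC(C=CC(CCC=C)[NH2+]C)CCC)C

Heavy atoms from the SMILES: 14 C, 2 N, 3 O.
Implicit hydrogens by atom environment:
  6 × C: 1 H each → 6
  5 × C: 2 H each → 10
  3 × C: 3 H each → 9
  2 × O: no H
  1 × N (charge +1): 2 H
  1 × N (charge +1): no H
  1 × O (charge -1): no H
  Total hydrogens = 27.
Net charge +1.
Molecular formula: C14H27N2O3+

C14H27N2O3+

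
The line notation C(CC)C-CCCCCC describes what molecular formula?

Heavy atoms from the SMILES: 10 C.
Implicit hydrogens by atom environment:
  8 × C: 2 H each → 16
  2 × C: 3 H each → 6
  Total hydrogens = 22.
Molecular formula: C10H22

C10H22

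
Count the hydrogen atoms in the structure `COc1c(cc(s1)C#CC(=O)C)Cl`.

7

Hydrogens are implicit in SMILES; fill each atom to its normal valence:
  3 × C (aromatic): no H
  3 × C: no H
  2 × C: 3 H each → 6
  2 × O: no H
  1 × C (aromatic): 1 H
  1 × Cl: no H
  1 × S (aromatic): no H
  Total hydrogens = 7.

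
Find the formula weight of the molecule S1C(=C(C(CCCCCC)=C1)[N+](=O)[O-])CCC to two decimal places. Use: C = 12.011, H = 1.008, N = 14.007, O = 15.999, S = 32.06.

255.38

Molecular formula: C13H21NO2S.
M = 13×12.011 + 21×1.008 + 1×14.007 + 2×15.999 + 1×32.06 = 255.38 g/mol.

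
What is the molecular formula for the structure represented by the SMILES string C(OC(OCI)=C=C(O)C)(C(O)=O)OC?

C8H11IO6

Heavy atoms from the SMILES: 8 C, 1 I, 6 O.
Implicit hydrogens by atom environment:
  4 × C: no H
  4 × O: no H
  2 × C: 3 H each → 6
  2 × O: 1 H each → 2
  1 × C: 2 H
  1 × C: 1 H
  1 × I: no H
  Total hydrogens = 11.
Molecular formula: C8H11IO6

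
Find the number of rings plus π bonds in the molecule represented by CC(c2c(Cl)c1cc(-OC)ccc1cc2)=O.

Molecular formula from the SMILES: C13H11ClO2.
DoU = (2C + 2 + N − H − X)/2 = (2·13 + 2 + 0 − 11 − 1)/2 = 16/2 = 8.
(Structurally: 2 ring(s) + 6 π bond(s) = 8.)

8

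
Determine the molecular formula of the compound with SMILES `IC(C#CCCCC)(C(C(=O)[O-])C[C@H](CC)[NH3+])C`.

C14H24INO2

Heavy atoms from the SMILES: 14 C, 1 I, 1 N, 2 O.
Implicit hydrogens by atom environment:
  5 × C: 2 H each → 10
  4 × C: no H
  3 × C: 3 H each → 9
  2 × C: 1 H each → 2
  1 × I: no H
  1 × N (charge +1): 3 H
  1 × O: no H
  1 × O (charge -1): no H
  Total hydrogens = 24.
Molecular formula: C14H24INO2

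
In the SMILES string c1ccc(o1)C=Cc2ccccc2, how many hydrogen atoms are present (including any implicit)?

Hydrogens are implicit in SMILES; fill each atom to its normal valence:
  8 × C (aromatic): 1 H each → 8
  2 × C: 1 H each → 2
  2 × C (aromatic): no H
  1 × O (aromatic): no H
  Total hydrogens = 10.

10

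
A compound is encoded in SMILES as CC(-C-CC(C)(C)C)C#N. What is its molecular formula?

C9H17N

Heavy atoms from the SMILES: 9 C, 1 N.
Implicit hydrogens by atom environment:
  4 × C: 3 H each → 12
  2 × C: 2 H each → 4
  2 × C: no H
  1 × C: 1 H
  1 × N: no H
  Total hydrogens = 17.
Molecular formula: C9H17N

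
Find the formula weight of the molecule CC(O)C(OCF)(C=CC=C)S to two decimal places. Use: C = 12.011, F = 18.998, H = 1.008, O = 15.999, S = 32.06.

192.25

Molecular formula: C8H13FO2S.
M = 8×12.011 + 1×18.998 + 13×1.008 + 2×15.999 + 1×32.06 = 192.25 g/mol.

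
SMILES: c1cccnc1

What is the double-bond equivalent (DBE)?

Molecular formula from the SMILES: C5H5N.
DoU = (2C + 2 + N − H − X)/2 = (2·5 + 2 + 1 − 5 − 0)/2 = 8/2 = 4.
(Structurally: 1 ring(s) + 3 π bond(s) = 4.)

4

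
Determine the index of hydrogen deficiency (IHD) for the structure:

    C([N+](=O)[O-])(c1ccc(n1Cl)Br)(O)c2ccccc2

8

Molecular formula from the SMILES: C11H8BrClN2O3.
DoU = (2C + 2 + N − H − X)/2 = (2·11 + 2 + 2 − 8 − 2)/2 = 16/2 = 8.
(Structurally: 2 ring(s) + 6 π bond(s) = 8.)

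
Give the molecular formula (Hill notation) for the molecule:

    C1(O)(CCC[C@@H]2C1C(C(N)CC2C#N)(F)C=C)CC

Heavy atoms from the SMILES: 15 C, 1 F, 2 N, 1 O.
Implicit hydrogens by atom environment:
  6 × C: 2 H each → 12
  5 × C: 1 H each → 5
  3 × C: no H
  1 × C: 3 H
  1 × F: no H
  1 × N: 2 H
  1 × N: no H
  1 × O: 1 H
  Total hydrogens = 23.
Molecular formula: C15H23FN2O

C15H23FN2O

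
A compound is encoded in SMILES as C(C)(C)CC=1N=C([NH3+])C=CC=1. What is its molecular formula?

Heavy atoms from the SMILES: 9 C, 2 N.
Implicit hydrogens by atom environment:
  3 × C (aromatic): 1 H each → 3
  2 × C: 3 H each → 6
  2 × C (aromatic): no H
  1 × C: 2 H
  1 × C: 1 H
  1 × N (charge +1): 3 H
  1 × N (aromatic): no H
  Total hydrogens = 15.
Net charge +1.
Molecular formula: C9H15N2+

C9H15N2+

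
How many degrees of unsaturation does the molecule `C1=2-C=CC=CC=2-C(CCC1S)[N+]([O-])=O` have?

Molecular formula from the SMILES: C10H11NO2S.
DoU = (2C + 2 + N − H − X)/2 = (2·10 + 2 + 1 − 11 − 0)/2 = 12/2 = 6.
(Structurally: 2 ring(s) + 4 π bond(s) = 6.)

6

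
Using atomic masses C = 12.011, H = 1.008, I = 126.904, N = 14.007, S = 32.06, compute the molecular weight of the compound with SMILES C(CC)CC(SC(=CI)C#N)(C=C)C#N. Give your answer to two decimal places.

332.20

Molecular formula: C11H13IN2S.
M = 11×12.011 + 13×1.008 + 1×126.904 + 2×14.007 + 1×32.06 = 332.20 g/mol.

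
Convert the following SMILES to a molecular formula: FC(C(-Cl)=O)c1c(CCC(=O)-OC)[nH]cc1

C10H11ClFNO3

Heavy atoms from the SMILES: 10 C, 1 Cl, 1 F, 1 N, 3 O.
Implicit hydrogens by atom environment:
  3 × O: no H
  2 × C: 2 H each → 4
  2 × C (aromatic): 1 H each → 2
  2 × C (aromatic): no H
  2 × C: no H
  1 × C: 3 H
  1 × C: 1 H
  1 × Cl: no H
  1 × F: no H
  1 × N (aromatic): 1 H
  Total hydrogens = 11.
Molecular formula: C10H11ClFNO3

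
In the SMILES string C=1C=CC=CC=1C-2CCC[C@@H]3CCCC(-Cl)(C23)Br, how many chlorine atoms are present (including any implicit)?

The symbol for chlorine appears 1 time in the SMILES.

1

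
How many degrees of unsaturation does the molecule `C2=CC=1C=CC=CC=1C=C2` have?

Molecular formula from the SMILES: C10H8.
DoU = (2C + 2 + N − H − X)/2 = (2·10 + 2 + 0 − 8 − 0)/2 = 14/2 = 7.
(Structurally: 2 ring(s) + 5 π bond(s) = 7.)

7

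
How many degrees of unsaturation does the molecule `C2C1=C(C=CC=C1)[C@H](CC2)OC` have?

5

Molecular formula from the SMILES: C11H14O.
DoU = (2C + 2 + N − H − X)/2 = (2·11 + 2 + 0 − 14 − 0)/2 = 10/2 = 5.
(Structurally: 2 ring(s) + 3 π bond(s) = 5.)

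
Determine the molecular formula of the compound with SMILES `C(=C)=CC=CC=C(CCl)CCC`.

Heavy atoms from the SMILES: 11 C, 1 Cl.
Implicit hydrogens by atom environment:
  4 × C: 2 H each → 8
  4 × C: 1 H each → 4
  2 × C: no H
  1 × C: 3 H
  1 × Cl: no H
  Total hydrogens = 15.
Molecular formula: C11H15Cl

C11H15Cl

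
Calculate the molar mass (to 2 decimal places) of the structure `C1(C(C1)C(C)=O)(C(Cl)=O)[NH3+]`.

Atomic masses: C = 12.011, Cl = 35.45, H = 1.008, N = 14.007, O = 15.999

162.59

Molecular formula: C6H9ClNO2+.
M = 6×12.011 + 1×35.45 + 9×1.008 + 1×14.007 + 2×15.999 = 162.59 g/mol.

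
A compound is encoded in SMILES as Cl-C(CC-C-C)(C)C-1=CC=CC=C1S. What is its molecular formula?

C12H17ClS

Heavy atoms from the SMILES: 12 C, 1 Cl, 1 S.
Implicit hydrogens by atom environment:
  4 × C (aromatic): 1 H each → 4
  3 × C: 2 H each → 6
  2 × C: 3 H each → 6
  2 × C (aromatic): no H
  1 × C: no H
  1 × Cl: no H
  1 × S: 1 H
  Total hydrogens = 17.
Molecular formula: C12H17ClS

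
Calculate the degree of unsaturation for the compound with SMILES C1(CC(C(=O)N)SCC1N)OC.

Molecular formula from the SMILES: C7H14N2O2S.
DoU = (2C + 2 + N − H − X)/2 = (2·7 + 2 + 2 − 14 − 0)/2 = 4/2 = 2.
(Structurally: 1 ring(s) + 1 π bond(s) = 2.)

2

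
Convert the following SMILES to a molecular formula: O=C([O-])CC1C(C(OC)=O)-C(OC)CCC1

C11H17O5-

Heavy atoms from the SMILES: 11 C, 5 O.
Implicit hydrogens by atom environment:
  4 × C: 2 H each → 8
  4 × O: no H
  3 × C: 1 H each → 3
  2 × C: 3 H each → 6
  2 × C: no H
  1 × O (charge -1): no H
  Total hydrogens = 17.
Net charge -1.
Molecular formula: C11H17O5-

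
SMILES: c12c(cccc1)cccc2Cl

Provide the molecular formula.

C10H7Cl

Heavy atoms from the SMILES: 10 C, 1 Cl.
Implicit hydrogens by atom environment:
  7 × C (aromatic): 1 H each → 7
  3 × C (aromatic): no H
  1 × Cl: no H
  Total hydrogens = 7.
Molecular formula: C10H7Cl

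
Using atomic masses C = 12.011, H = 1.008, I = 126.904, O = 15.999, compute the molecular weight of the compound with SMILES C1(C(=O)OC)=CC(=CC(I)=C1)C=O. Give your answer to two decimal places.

Molecular formula: C9H7IO3.
M = 9×12.011 + 7×1.008 + 1×126.904 + 3×15.999 = 290.06 g/mol.

290.06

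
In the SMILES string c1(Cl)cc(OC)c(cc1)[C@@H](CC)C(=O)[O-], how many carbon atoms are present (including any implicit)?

The symbol for carbon appears 11 times in the SMILES. Lowercase c denotes aromatic carbon and counts toward C.

11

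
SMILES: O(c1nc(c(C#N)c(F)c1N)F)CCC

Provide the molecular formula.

C9H9F2N3O

Heavy atoms from the SMILES: 9 C, 2 F, 3 N, 1 O.
Implicit hydrogens by atom environment:
  5 × C (aromatic): no H
  2 × C: 2 H each → 4
  2 × F: no H
  1 × C: 3 H
  1 × C: no H
  1 × N: 2 H
  1 × N (aromatic): no H
  1 × N: no H
  1 × O: no H
  Total hydrogens = 9.
Molecular formula: C9H9F2N3O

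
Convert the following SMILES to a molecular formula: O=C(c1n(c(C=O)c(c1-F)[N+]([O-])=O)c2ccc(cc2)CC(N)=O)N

Heavy atoms from the SMILES: 14 C, 1 F, 4 N, 5 O.
Implicit hydrogens by atom environment:
  6 × C (aromatic): no H
  4 × C (aromatic): 1 H each → 4
  4 × O: no H
  2 × C: no H
  2 × N: 2 H each → 4
  1 × C: 2 H
  1 × C: 1 H
  1 × F: no H
  1 × N (aromatic): no H
  1 × N (charge +1): no H
  1 × O (charge -1): no H
  Total hydrogens = 11.
Molecular formula: C14H11FN4O5

C14H11FN4O5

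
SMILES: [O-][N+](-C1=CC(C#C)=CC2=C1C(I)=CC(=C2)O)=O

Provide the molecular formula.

Heavy atoms from the SMILES: 12 C, 1 I, 1 N, 3 O.
Implicit hydrogens by atom environment:
  6 × C (aromatic): no H
  4 × C (aromatic): 1 H each → 4
  1 × C: 1 H
  1 × C: no H
  1 × I: no H
  1 × N (charge +1): no H
  1 × O: 1 H
  1 × O: no H
  1 × O (charge -1): no H
  Total hydrogens = 6.
Molecular formula: C12H6INO3

C12H6INO3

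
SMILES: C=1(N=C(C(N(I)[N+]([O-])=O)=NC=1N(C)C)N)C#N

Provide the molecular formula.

Heavy atoms from the SMILES: 7 C, 1 I, 7 N, 2 O.
Implicit hydrogens by atom environment:
  4 × C (aromatic): no H
  3 × N: no H
  2 × C: 3 H each → 6
  2 × N (aromatic): no H
  1 × C: no H
  1 × I: no H
  1 × N: 2 H
  1 × N (charge +1): no H
  1 × O: no H
  1 × O (charge -1): no H
  Total hydrogens = 8.
Molecular formula: C7H8IN7O2

C7H8IN7O2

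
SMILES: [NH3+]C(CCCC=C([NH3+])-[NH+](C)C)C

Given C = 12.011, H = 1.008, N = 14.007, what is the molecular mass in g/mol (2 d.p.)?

Molecular formula: [C9H24N3]3+.
M = 9×12.011 + 24×1.008 + 3×14.007 = 174.31 g/mol.

174.31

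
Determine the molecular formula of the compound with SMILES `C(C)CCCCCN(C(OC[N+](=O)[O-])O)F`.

C9H19FN2O4

Heavy atoms from the SMILES: 9 C, 1 F, 2 N, 4 O.
Implicit hydrogens by atom environment:
  7 × C: 2 H each → 14
  2 × O: no H
  1 × C: 3 H
  1 × C: 1 H
  1 × F: no H
  1 × N (charge +1): no H
  1 × N: no H
  1 × O: 1 H
  1 × O (charge -1): no H
  Total hydrogens = 19.
Molecular formula: C9H19FN2O4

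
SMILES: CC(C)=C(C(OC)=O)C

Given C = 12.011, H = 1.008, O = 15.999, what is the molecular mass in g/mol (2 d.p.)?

128.17

Molecular formula: C7H12O2.
M = 7×12.011 + 12×1.008 + 2×15.999 = 128.17 g/mol.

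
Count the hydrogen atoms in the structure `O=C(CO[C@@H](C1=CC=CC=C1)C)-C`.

Hydrogens are implicit in SMILES; fill each atom to its normal valence:
  5 × C (aromatic): 1 H each → 5
  2 × C: 3 H each → 6
  2 × O: no H
  1 × C: 2 H
  1 × C: 1 H
  1 × C: no H
  1 × C (aromatic): no H
  Total hydrogens = 14.

14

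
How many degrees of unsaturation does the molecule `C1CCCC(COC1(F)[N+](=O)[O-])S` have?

Molecular formula from the SMILES: C7H12FNO3S.
DoU = (2C + 2 + N − H − X)/2 = (2·7 + 2 + 1 − 12 − 1)/2 = 4/2 = 2.
(Structurally: 1 ring(s) + 1 π bond(s) = 2.)

2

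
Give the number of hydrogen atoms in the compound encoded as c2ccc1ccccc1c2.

Hydrogens are implicit in SMILES; fill each atom to its normal valence:
  8 × C (aromatic): 1 H each → 8
  2 × C (aromatic): no H
  Total hydrogens = 8.

8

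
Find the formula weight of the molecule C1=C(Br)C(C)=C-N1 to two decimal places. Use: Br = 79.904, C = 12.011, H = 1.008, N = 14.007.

Molecular formula: C5H6BrN.
M = 1×79.904 + 5×12.011 + 6×1.008 + 1×14.007 = 160.01 g/mol.

160.01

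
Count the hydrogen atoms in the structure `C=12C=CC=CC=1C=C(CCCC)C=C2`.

16

Hydrogens are implicit in SMILES; fill each atom to its normal valence:
  7 × C (aromatic): 1 H each → 7
  3 × C: 2 H each → 6
  3 × C (aromatic): no H
  1 × C: 3 H
  Total hydrogens = 16.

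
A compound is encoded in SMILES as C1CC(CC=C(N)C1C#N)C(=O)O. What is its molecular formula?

Heavy atoms from the SMILES: 9 C, 2 N, 2 O.
Implicit hydrogens by atom environment:
  3 × C: 2 H each → 6
  3 × C: 1 H each → 3
  3 × C: no H
  1 × N: 2 H
  1 × N: no H
  1 × O: 1 H
  1 × O: no H
  Total hydrogens = 12.
Molecular formula: C9H12N2O2

C9H12N2O2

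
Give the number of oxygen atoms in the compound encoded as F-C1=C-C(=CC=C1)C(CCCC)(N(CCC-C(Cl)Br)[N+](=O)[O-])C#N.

2

The symbol for oxygen appears 2 times in the SMILES.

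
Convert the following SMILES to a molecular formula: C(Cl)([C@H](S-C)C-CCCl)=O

C6H10Cl2OS

Heavy atoms from the SMILES: 6 C, 2 Cl, 1 O, 1 S.
Implicit hydrogens by atom environment:
  3 × C: 2 H each → 6
  2 × Cl: no H
  1 × C: 3 H
  1 × C: 1 H
  1 × C: no H
  1 × O: no H
  1 × S: no H
  Total hydrogens = 10.
Molecular formula: C6H10Cl2OS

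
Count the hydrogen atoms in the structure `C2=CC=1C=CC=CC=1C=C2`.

Hydrogens are implicit in SMILES; fill each atom to its normal valence:
  8 × C (aromatic): 1 H each → 8
  2 × C (aromatic): no H
  Total hydrogens = 8.

8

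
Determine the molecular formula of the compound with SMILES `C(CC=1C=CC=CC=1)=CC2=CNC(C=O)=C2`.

Heavy atoms from the SMILES: 14 C, 1 N, 1 O.
Implicit hydrogens by atom environment:
  7 × C (aromatic): 1 H each → 7
  3 × C: 1 H each → 3
  3 × C (aromatic): no H
  1 × C: 2 H
  1 × N (aromatic): 1 H
  1 × O: no H
  Total hydrogens = 13.
Molecular formula: C14H13NO

C14H13NO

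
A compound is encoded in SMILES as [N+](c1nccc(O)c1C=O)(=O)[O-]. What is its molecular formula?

Heavy atoms from the SMILES: 6 C, 2 N, 4 O.
Implicit hydrogens by atom environment:
  3 × C (aromatic): no H
  2 × C (aromatic): 1 H each → 2
  2 × O: no H
  1 × C: 1 H
  1 × N (aromatic): no H
  1 × N (charge +1): no H
  1 × O: 1 H
  1 × O (charge -1): no H
  Total hydrogens = 4.
Molecular formula: C6H4N2O4

C6H4N2O4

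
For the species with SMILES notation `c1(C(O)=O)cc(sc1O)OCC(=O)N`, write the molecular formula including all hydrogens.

C7H7NO5S

Heavy atoms from the SMILES: 7 C, 1 N, 5 O, 1 S.
Implicit hydrogens by atom environment:
  3 × C (aromatic): no H
  3 × O: no H
  2 × C: no H
  2 × O: 1 H each → 2
  1 × C: 2 H
  1 × C (aromatic): 1 H
  1 × N: 2 H
  1 × S (aromatic): no H
  Total hydrogens = 7.
Molecular formula: C7H7NO5S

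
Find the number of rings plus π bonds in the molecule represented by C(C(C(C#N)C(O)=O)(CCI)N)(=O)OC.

4

Molecular formula from the SMILES: C8H11IN2O4.
DoU = (2C + 2 + N − H − X)/2 = (2·8 + 2 + 2 − 11 − 1)/2 = 8/2 = 4.
(Structurally: 0 ring(s) + 4 π bond(s) = 4.)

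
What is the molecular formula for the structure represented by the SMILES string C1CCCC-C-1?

Heavy atoms from the SMILES: 6 C.
Implicit hydrogens by atom environment:
  6 × C: 2 H each → 12
  Total hydrogens = 12.
Molecular formula: C6H12

C6H12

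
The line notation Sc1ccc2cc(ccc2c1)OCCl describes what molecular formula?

Heavy atoms from the SMILES: 11 C, 1 Cl, 1 O, 1 S.
Implicit hydrogens by atom environment:
  6 × C (aromatic): 1 H each → 6
  4 × C (aromatic): no H
  1 × C: 2 H
  1 × Cl: no H
  1 × O: no H
  1 × S: 1 H
  Total hydrogens = 9.
Molecular formula: C11H9ClOS

C11H9ClOS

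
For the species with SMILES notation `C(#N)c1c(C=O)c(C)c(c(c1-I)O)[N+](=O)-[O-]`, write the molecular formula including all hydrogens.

C9H5IN2O4

Heavy atoms from the SMILES: 9 C, 1 I, 2 N, 4 O.
Implicit hydrogens by atom environment:
  6 × C (aromatic): no H
  2 × O: no H
  1 × C: 3 H
  1 × C: 1 H
  1 × C: no H
  1 × I: no H
  1 × N (charge +1): no H
  1 × N: no H
  1 × O: 1 H
  1 × O (charge -1): no H
  Total hydrogens = 5.
Molecular formula: C9H5IN2O4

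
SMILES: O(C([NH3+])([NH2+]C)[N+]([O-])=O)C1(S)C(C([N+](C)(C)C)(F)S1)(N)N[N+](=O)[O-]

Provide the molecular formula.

[C8H21FN7O5S2]3+

Heavy atoms from the SMILES: 8 C, 1 F, 7 N, 5 O, 2 S.
Implicit hydrogens by atom environment:
  4 × C: 3 H each → 12
  4 × C: no H
  3 × N (charge +1): no H
  3 × O: no H
  2 × O (charge -1): no H
  1 × F: no H
  1 × N (charge +1): 3 H
  1 × N (charge +1): 2 H
  1 × N: 2 H
  1 × N: 1 H
  1 × S: 1 H
  1 × S: no H
  Total hydrogens = 21.
Net charge +3.
Molecular formula: [C8H21FN7O5S2]3+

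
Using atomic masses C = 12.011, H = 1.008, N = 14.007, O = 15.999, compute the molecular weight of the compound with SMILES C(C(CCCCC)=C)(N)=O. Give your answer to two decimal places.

Molecular formula: C8H15NO.
M = 8×12.011 + 15×1.008 + 1×14.007 + 1×15.999 = 141.21 g/mol.

141.21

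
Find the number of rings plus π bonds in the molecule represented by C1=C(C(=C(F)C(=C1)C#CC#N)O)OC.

8

Molecular formula from the SMILES: C10H6FNO2.
DoU = (2C + 2 + N − H − X)/2 = (2·10 + 2 + 1 − 6 − 1)/2 = 16/2 = 8.
(Structurally: 1 ring(s) + 7 π bond(s) = 8.)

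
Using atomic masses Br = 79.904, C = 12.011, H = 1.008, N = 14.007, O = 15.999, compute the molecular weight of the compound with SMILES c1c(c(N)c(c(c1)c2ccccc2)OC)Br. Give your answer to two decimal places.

Molecular formula: C13H12BrNO.
M = 1×79.904 + 13×12.011 + 12×1.008 + 1×14.007 + 1×15.999 = 278.15 g/mol.

278.15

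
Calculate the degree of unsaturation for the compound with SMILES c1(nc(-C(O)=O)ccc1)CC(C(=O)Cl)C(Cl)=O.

7

Molecular formula from the SMILES: C10H7Cl2NO4.
DoU = (2C + 2 + N − H − X)/2 = (2·10 + 2 + 1 − 7 − 2)/2 = 14/2 = 7.
(Structurally: 1 ring(s) + 6 π bond(s) = 7.)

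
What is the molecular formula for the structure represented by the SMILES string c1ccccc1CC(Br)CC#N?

Heavy atoms from the SMILES: 1 Br, 10 C, 1 N.
Implicit hydrogens by atom environment:
  5 × C (aromatic): 1 H each → 5
  2 × C: 2 H each → 4
  1 × Br: no H
  1 × C: 1 H
  1 × C: no H
  1 × C (aromatic): no H
  1 × N: no H
  Total hydrogens = 10.
Molecular formula: C10H10BrN

C10H10BrN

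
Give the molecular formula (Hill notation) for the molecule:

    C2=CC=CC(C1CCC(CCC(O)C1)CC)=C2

Heavy atoms from the SMILES: 16 C, 1 O.
Implicit hydrogens by atom environment:
  6 × C: 2 H each → 12
  5 × C (aromatic): 1 H each → 5
  3 × C: 1 H each → 3
  1 × C: 3 H
  1 × C (aromatic): no H
  1 × O: 1 H
  Total hydrogens = 24.
Molecular formula: C16H24O

C16H24O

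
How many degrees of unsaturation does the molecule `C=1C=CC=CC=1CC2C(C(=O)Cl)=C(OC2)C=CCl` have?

Molecular formula from the SMILES: C14H12Cl2O2.
DoU = (2C + 2 + N − H − X)/2 = (2·14 + 2 + 0 − 12 − 2)/2 = 16/2 = 8.
(Structurally: 2 ring(s) + 6 π bond(s) = 8.)

8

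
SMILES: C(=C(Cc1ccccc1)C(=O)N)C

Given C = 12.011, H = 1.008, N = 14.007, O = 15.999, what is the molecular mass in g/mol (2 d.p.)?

Molecular formula: C11H13NO.
M = 11×12.011 + 13×1.008 + 1×14.007 + 1×15.999 = 175.23 g/mol.

175.23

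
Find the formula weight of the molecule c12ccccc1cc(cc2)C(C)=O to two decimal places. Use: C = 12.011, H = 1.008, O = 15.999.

Molecular formula: C12H10O.
M = 12×12.011 + 10×1.008 + 1×15.999 = 170.21 g/mol.

170.21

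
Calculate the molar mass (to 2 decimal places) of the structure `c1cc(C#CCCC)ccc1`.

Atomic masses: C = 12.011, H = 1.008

Molecular formula: C11H12.
M = 11×12.011 + 12×1.008 = 144.22 g/mol.

144.22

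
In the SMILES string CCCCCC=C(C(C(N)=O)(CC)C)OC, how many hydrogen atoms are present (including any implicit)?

Hydrogens are implicit in SMILES; fill each atom to its normal valence:
  5 × C: 2 H each → 10
  4 × C: 3 H each → 12
  3 × C: no H
  2 × O: no H
  1 × C: 1 H
  1 × N: 2 H
  Total hydrogens = 25.

25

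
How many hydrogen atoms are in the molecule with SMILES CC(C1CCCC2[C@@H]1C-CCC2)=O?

20

Hydrogens are implicit in SMILES; fill each atom to its normal valence:
  7 × C: 2 H each → 14
  3 × C: 1 H each → 3
  1 × C: 3 H
  1 × C: no H
  1 × O: no H
  Total hydrogens = 20.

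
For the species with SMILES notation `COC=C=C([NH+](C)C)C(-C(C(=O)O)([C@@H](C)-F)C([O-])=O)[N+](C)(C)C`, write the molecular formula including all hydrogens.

C15H26FN2O5+

Heavy atoms from the SMILES: 15 C, 1 F, 2 N, 5 O.
Implicit hydrogens by atom environment:
  7 × C: 3 H each → 21
  5 × C: no H
  3 × C: 1 H each → 3
  3 × O: no H
  1 × F: no H
  1 × N (charge +1): 1 H
  1 × N (charge +1): no H
  1 × O: 1 H
  1 × O (charge -1): no H
  Total hydrogens = 26.
Net charge +1.
Molecular formula: C15H26FN2O5+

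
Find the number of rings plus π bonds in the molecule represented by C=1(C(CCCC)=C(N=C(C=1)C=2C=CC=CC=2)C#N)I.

Molecular formula from the SMILES: C16H15IN2.
DoU = (2C + 2 + N − H − X)/2 = (2·16 + 2 + 2 − 15 − 1)/2 = 20/2 = 10.
(Structurally: 2 ring(s) + 8 π bond(s) = 10.)

10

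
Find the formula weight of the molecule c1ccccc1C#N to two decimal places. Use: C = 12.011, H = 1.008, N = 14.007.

103.12

Molecular formula: C7H5N.
M = 7×12.011 + 5×1.008 + 1×14.007 = 103.12 g/mol.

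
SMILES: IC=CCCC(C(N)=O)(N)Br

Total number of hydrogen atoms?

Hydrogens are implicit in SMILES; fill each atom to its normal valence:
  2 × C: 2 H each → 4
  2 × C: 1 H each → 2
  2 × C: no H
  2 × N: 2 H each → 4
  1 × Br: no H
  1 × I: no H
  1 × O: no H
  Total hydrogens = 10.

10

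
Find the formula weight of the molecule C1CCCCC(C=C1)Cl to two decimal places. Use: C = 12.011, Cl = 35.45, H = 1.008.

Molecular formula: C8H13Cl.
M = 8×12.011 + 1×35.45 + 13×1.008 = 144.64 g/mol.

144.64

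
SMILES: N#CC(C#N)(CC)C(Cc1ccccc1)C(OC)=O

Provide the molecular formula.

Heavy atoms from the SMILES: 15 C, 2 N, 2 O.
Implicit hydrogens by atom environment:
  5 × C (aromatic): 1 H each → 5
  4 × C: no H
  2 × C: 3 H each → 6
  2 × C: 2 H each → 4
  2 × N: no H
  2 × O: no H
  1 × C: 1 H
  1 × C (aromatic): no H
  Total hydrogens = 16.
Molecular formula: C15H16N2O2

C15H16N2O2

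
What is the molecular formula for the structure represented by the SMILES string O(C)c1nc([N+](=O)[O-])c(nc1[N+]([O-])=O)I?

Heavy atoms from the SMILES: 5 C, 1 I, 4 N, 5 O.
Implicit hydrogens by atom environment:
  4 × C (aromatic): no H
  3 × O: no H
  2 × N (aromatic): no H
  2 × N (charge +1): no H
  2 × O (charge -1): no H
  1 × C: 3 H
  1 × I: no H
  Total hydrogens = 3.
Molecular formula: C5H3IN4O5

C5H3IN4O5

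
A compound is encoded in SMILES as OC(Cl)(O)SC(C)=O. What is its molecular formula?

C3H5ClO3S

Heavy atoms from the SMILES: 3 C, 1 Cl, 3 O, 1 S.
Implicit hydrogens by atom environment:
  2 × C: no H
  2 × O: 1 H each → 2
  1 × C: 3 H
  1 × Cl: no H
  1 × O: no H
  1 × S: no H
  Total hydrogens = 5.
Molecular formula: C3H5ClO3S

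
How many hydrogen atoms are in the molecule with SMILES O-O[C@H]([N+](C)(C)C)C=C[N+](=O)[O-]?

Hydrogens are implicit in SMILES; fill each atom to its normal valence:
  3 × C: 3 H each → 9
  3 × C: 1 H each → 3
  2 × N (charge +1): no H
  2 × O: no H
  1 × O: 1 H
  1 × O (charge -1): no H
  Total hydrogens = 13.

13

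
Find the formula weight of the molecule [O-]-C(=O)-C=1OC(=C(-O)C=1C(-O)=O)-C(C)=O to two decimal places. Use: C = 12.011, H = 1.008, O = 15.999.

Molecular formula: C8H5O7-.
M = 8×12.011 + 5×1.008 + 7×15.999 = 213.12 g/mol.

213.12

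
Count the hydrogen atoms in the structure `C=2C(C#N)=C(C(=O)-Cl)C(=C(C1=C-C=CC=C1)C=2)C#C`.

8

Hydrogens are implicit in SMILES; fill each atom to its normal valence:
  7 × C (aromatic): 1 H each → 7
  5 × C (aromatic): no H
  3 × C: no H
  1 × C: 1 H
  1 × Cl: no H
  1 × N: no H
  1 × O: no H
  Total hydrogens = 8.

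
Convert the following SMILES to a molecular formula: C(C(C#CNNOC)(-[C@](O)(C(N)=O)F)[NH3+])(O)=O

C7H12FN4O5+

Heavy atoms from the SMILES: 7 C, 1 F, 4 N, 5 O.
Implicit hydrogens by atom environment:
  6 × C: no H
  3 × O: no H
  2 × N: 1 H each → 2
  2 × O: 1 H each → 2
  1 × C: 3 H
  1 × F: no H
  1 × N (charge +1): 3 H
  1 × N: 2 H
  Total hydrogens = 12.
Net charge +1.
Molecular formula: C7H12FN4O5+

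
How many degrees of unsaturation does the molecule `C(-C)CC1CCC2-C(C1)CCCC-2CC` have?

Molecular formula from the SMILES: C15H28.
DoU = (2C + 2 + N − H − X)/2 = (2·15 + 2 + 0 − 28 − 0)/2 = 4/2 = 2.
(Structurally: 2 ring(s) + 0 π bond(s) = 2.)

2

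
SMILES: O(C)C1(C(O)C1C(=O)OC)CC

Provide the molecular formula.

C8H14O4

Heavy atoms from the SMILES: 8 C, 4 O.
Implicit hydrogens by atom environment:
  3 × C: 3 H each → 9
  3 × O: no H
  2 × C: 1 H each → 2
  2 × C: no H
  1 × C: 2 H
  1 × O: 1 H
  Total hydrogens = 14.
Molecular formula: C8H14O4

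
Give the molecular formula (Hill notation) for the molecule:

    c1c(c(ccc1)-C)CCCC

Heavy atoms from the SMILES: 11 C.
Implicit hydrogens by atom environment:
  4 × C (aromatic): 1 H each → 4
  3 × C: 2 H each → 6
  2 × C: 3 H each → 6
  2 × C (aromatic): no H
  Total hydrogens = 16.
Molecular formula: C11H16

C11H16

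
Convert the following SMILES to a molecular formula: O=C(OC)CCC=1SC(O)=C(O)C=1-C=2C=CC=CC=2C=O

C15H14O5S

Heavy atoms from the SMILES: 15 C, 5 O, 1 S.
Implicit hydrogens by atom environment:
  6 × C (aromatic): no H
  4 × C (aromatic): 1 H each → 4
  3 × O: no H
  2 × C: 2 H each → 4
  2 × O: 1 H each → 2
  1 × C: 3 H
  1 × C: 1 H
  1 × C: no H
  1 × S (aromatic): no H
  Total hydrogens = 14.
Molecular formula: C15H14O5S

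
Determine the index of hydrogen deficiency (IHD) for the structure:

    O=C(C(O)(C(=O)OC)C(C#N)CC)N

4

Molecular formula from the SMILES: C8H12N2O4.
DoU = (2C + 2 + N − H − X)/2 = (2·8 + 2 + 2 − 12 − 0)/2 = 8/2 = 4.
(Structurally: 0 ring(s) + 4 π bond(s) = 4.)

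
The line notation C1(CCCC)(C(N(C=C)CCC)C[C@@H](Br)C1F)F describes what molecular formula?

C14H24BrF2N

Heavy atoms from the SMILES: 1 Br, 14 C, 2 F, 1 N.
Implicit hydrogens by atom environment:
  7 × C: 2 H each → 14
  4 × C: 1 H each → 4
  2 × C: 3 H each → 6
  2 × F: no H
  1 × Br: no H
  1 × C: no H
  1 × N: no H
  Total hydrogens = 24.
Molecular formula: C14H24BrF2N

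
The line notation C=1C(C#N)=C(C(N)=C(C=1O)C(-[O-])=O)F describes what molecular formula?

Heavy atoms from the SMILES: 8 C, 1 F, 2 N, 3 O.
Implicit hydrogens by atom environment:
  5 × C (aromatic): no H
  2 × C: no H
  1 × C (aromatic): 1 H
  1 × F: no H
  1 × N: 2 H
  1 × N: no H
  1 × O: 1 H
  1 × O: no H
  1 × O (charge -1): no H
  Total hydrogens = 4.
Net charge -1.
Molecular formula: C8H4FN2O3-

C8H4FN2O3-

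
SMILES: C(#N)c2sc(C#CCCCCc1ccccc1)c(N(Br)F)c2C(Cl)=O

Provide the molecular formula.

Heavy atoms from the SMILES: 1 Br, 18 C, 1 Cl, 1 F, 2 N, 1 O, 1 S.
Implicit hydrogens by atom environment:
  5 × C (aromatic): 1 H each → 5
  5 × C (aromatic): no H
  4 × C: 2 H each → 8
  4 × C: no H
  2 × N: no H
  1 × Br: no H
  1 × Cl: no H
  1 × F: no H
  1 × O: no H
  1 × S (aromatic): no H
  Total hydrogens = 13.
Molecular formula: C18H13BrClFN2OS

C18H13BrClFN2OS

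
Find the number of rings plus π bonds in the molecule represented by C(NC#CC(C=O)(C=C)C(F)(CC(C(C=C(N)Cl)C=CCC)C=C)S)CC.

7

Molecular formula from the SMILES: C21H30ClFN2OS.
DoU = (2C + 2 + N − H − X)/2 = (2·21 + 2 + 2 − 30 − 2)/2 = 14/2 = 7.
(Structurally: 0 ring(s) + 7 π bond(s) = 7.)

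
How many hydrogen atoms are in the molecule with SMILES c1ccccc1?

6

Hydrogens are implicit in SMILES; fill each atom to its normal valence:
  6 × C (aromatic): 1 H each → 6
  Total hydrogens = 6.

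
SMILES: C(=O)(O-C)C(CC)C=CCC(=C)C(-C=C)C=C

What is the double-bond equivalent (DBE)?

5

Molecular formula from the SMILES: C15H22O2.
DoU = (2C + 2 + N − H − X)/2 = (2·15 + 2 + 0 − 22 − 0)/2 = 10/2 = 5.
(Structurally: 0 ring(s) + 5 π bond(s) = 5.)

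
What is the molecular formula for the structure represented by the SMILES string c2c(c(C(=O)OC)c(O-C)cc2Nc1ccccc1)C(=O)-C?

Heavy atoms from the SMILES: 17 C, 1 N, 4 O.
Implicit hydrogens by atom environment:
  7 × C (aromatic): 1 H each → 7
  5 × C (aromatic): no H
  4 × O: no H
  3 × C: 3 H each → 9
  2 × C: no H
  1 × N: 1 H
  Total hydrogens = 17.
Molecular formula: C17H17NO4

C17H17NO4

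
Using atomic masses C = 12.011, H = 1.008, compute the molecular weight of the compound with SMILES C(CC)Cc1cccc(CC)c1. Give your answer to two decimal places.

162.28

Molecular formula: C12H18.
M = 12×12.011 + 18×1.008 = 162.28 g/mol.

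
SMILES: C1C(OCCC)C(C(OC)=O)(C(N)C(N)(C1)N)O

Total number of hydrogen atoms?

23

Hydrogens are implicit in SMILES; fill each atom to its normal valence:
  4 × C: 2 H each → 8
  3 × C: no H
  3 × N: 2 H each → 6
  3 × O: no H
  2 × C: 3 H each → 6
  2 × C: 1 H each → 2
  1 × O: 1 H
  Total hydrogens = 23.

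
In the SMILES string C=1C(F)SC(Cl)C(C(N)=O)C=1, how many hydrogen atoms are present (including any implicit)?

7

Hydrogens are implicit in SMILES; fill each atom to its normal valence:
  5 × C: 1 H each → 5
  1 × C: no H
  1 × Cl: no H
  1 × F: no H
  1 × N: 2 H
  1 × O: no H
  1 × S: no H
  Total hydrogens = 7.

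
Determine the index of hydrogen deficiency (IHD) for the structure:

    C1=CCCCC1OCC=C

Molecular formula from the SMILES: C9H14O.
DoU = (2C + 2 + N − H − X)/2 = (2·9 + 2 + 0 − 14 − 0)/2 = 6/2 = 3.
(Structurally: 1 ring(s) + 2 π bond(s) = 3.)

3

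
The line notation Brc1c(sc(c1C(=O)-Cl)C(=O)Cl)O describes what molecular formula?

Heavy atoms from the SMILES: 1 Br, 6 C, 2 Cl, 3 O, 1 S.
Implicit hydrogens by atom environment:
  4 × C (aromatic): no H
  2 × C: no H
  2 × Cl: no H
  2 × O: no H
  1 × Br: no H
  1 × O: 1 H
  1 × S (aromatic): no H
  Total hydrogens = 1.
Molecular formula: C6HBrCl2O3S

C6HBrCl2O3S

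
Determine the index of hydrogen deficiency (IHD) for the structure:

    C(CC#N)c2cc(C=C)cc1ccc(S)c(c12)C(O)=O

Molecular formula from the SMILES: C16H13NO2S.
DoU = (2C + 2 + N − H − X)/2 = (2·16 + 2 + 1 − 13 − 0)/2 = 22/2 = 11.
(Structurally: 2 ring(s) + 9 π bond(s) = 11.)

11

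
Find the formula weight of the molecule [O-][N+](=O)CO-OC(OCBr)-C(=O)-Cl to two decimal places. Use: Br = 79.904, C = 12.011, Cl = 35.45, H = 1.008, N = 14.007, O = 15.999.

Molecular formula: C4H5BrClNO6.
M = 1×79.904 + 4×12.011 + 1×35.45 + 5×1.008 + 1×14.007 + 6×15.999 = 278.44 g/mol.

278.44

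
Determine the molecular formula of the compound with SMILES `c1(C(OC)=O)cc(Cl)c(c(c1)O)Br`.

C8H6BrClO3

Heavy atoms from the SMILES: 1 Br, 8 C, 1 Cl, 3 O.
Implicit hydrogens by atom environment:
  4 × C (aromatic): no H
  2 × C (aromatic): 1 H each → 2
  2 × O: no H
  1 × Br: no H
  1 × C: 3 H
  1 × C: no H
  1 × Cl: no H
  1 × O: 1 H
  Total hydrogens = 6.
Molecular formula: C8H6BrClO3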